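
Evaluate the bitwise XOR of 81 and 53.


0b1010001 ^ 0b110101 = 0b1100100 = 100

100


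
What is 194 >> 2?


0b11000010 >> 2 = 0b110000 = 48

48


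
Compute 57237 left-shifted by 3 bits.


0b1101111110010101 << 3 = 0b1101111110010101000 = 457896

457896


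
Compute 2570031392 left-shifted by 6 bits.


0b10011001001011111001000100100000 << 6 = 0b10011001001011111001000100100000000000 = 164482009088

164482009088


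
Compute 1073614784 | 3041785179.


0b111111111111100000111111000000 | 0b10110101010011011111010101011011 = 0b10111111111111111111111111011011 = 3221225435

3221225435


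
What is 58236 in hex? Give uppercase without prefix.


58236 = E37C hex

E37C


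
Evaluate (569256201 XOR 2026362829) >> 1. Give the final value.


Step 1: 569256201 ^ 2026362829 = 1495924420
Step 2: 1495924420 >> 1 = 747962210

747962210


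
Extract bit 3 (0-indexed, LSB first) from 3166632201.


0b10111100101111101111100100001001, position 3 = 1

1


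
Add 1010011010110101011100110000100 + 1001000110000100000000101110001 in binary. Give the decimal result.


1010011010110101011100110000100 + 1001000110000100000000101110001 = 10011100000111001011101011110101 = 2619128565

2619128565


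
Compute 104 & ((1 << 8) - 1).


104 & 255 = 104

104


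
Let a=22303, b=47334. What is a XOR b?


22303 ^ 47334 = 61433

61433


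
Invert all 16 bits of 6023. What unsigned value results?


6023 ^ 65535 = 59512

59512


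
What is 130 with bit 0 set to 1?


130 | (1 << 0) = 130 | 1 = 131

131


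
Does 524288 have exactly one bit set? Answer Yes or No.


0b10000000000000000000. Only one bit set => Yes

Yes


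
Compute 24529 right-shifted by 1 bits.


0b101111111010001 >> 1 = 0b10111111101000 = 12264

12264


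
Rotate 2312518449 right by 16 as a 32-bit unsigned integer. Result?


Rotate 0b10001001110101100011101100110001 right by 16 (32-bit) = 0b111011001100011000100111010110 = 993102294

993102294


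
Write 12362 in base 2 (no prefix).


12362 = 11000001001010 in binary

11000001001010


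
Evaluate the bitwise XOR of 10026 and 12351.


0b10011100101010 ^ 0b11000000111111 = 0b1011100010101 = 5909

5909


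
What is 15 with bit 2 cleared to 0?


15 & ~(1 << 2) = 11

11


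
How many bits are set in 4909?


0b1001100101101 has 7 set bits

7


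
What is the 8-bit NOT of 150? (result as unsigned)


~0b10010110 = 0b1101001 = 105 (8-bit unsigned)

105


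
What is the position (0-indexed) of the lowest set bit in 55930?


0b1101101001111010. Lowest set bit at position 1

1


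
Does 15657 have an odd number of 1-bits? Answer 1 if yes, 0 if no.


0b11110100101001 has 8 ones => parity 0

0


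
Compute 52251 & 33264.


0b1100110000011011 & 0b1000000111110000 = 0b1000000000010000 = 32784

32784


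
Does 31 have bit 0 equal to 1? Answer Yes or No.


0b11111, bit 0 = 1. Yes

Yes


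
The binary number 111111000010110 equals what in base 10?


111111000010110 in decimal = 32278

32278


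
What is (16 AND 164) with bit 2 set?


Step 1: 16 & 164 = 0
Step 2: 0 | (1 << 2) = 0 | 4 = 4

4


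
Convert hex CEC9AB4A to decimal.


CEC9AB4A hex = 3469323082 decimal

3469323082


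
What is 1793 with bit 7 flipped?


1793 ^ (1 << 7) = 1793 ^ 128 = 1921

1921


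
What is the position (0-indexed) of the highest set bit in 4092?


0b111111111100. Highest set bit at position 11

11


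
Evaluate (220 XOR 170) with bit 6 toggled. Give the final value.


Step 1: 220 ^ 170 = 118
Step 2: 118 ^ (1 << 6) = 118 ^ 64 = 54

54


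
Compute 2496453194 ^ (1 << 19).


2496453194 ^ (1 << 19) = 2496453194 ^ 524288 = 2495928906

2495928906


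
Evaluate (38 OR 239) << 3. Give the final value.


Step 1: 38 | 239 = 239
Step 2: 239 << 3 = 1912

1912


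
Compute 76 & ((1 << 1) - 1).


76 & 1 = 0

0


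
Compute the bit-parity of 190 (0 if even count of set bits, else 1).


0b10111110 has 6 ones => parity 0

0


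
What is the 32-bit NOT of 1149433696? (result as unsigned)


~0b1000100100000101111011101100000 = 0b10111011011111010000100010011111 = 3145533599 (32-bit unsigned)

3145533599


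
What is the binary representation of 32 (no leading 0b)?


32 = 100000 in binary

100000


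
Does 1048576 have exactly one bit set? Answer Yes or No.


0b100000000000000000000. Only one bit set => Yes

Yes


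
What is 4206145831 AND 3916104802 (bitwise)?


0b11111010101101001011000100100111 & 0b11101001011010110000010001100010 = 0b11101000001000000000000000100010 = 3894411298

3894411298


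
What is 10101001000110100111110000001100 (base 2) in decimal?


10101001000110100111110000001100 in decimal = 2837085196

2837085196


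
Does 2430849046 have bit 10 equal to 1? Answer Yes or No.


0b10010000111000111101000000010110, bit 10 = 0. No

No


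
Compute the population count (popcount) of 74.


0b1001010 has 3 set bits

3


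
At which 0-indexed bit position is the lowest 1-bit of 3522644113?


0b11010001111101110100100010010001. Lowest set bit at position 0

0


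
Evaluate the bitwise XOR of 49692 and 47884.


0b1100001000011100 ^ 0b1011101100001100 = 0b111100100010000 = 30992

30992


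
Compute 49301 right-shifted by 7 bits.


0b1100000010010101 >> 7 = 0b110000001 = 385

385


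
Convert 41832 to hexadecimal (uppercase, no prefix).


41832 = A368 hex

A368


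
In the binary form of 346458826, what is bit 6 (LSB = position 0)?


0b10100101001101000101011001010, position 6 = 1

1


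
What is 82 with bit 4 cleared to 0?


82 & ~(1 << 4) = 66

66


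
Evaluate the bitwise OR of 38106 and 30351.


0b1001010011011010 | 0b111011010001111 = 0b1111011011011111 = 63199

63199


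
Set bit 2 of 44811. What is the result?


44811 | (1 << 2) = 44811 | 4 = 44815

44815


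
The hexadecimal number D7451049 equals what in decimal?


D7451049 hex = 3611627593 decimal

3611627593


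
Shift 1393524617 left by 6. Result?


0b1010011000011110111111110001001 << 6 = 0b1010011000011110111111110001001000000 = 89185575488

89185575488


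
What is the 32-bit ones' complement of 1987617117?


1987617117 ^ 4294967295 = 2307350178

2307350178


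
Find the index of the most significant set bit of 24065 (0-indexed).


0b101111000000001. Highest set bit at position 14

14


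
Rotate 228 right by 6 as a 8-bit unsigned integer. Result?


Rotate 0b11100100 right by 6 (8-bit) = 0b10010011 = 147

147


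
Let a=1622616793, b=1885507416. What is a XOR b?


1622616793 ^ 1885507416 = 282436993

282436993


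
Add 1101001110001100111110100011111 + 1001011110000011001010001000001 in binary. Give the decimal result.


1101001110001100111110100011111 + 1001011110000011001010001000001 = 10110101100010000001000101100000 = 3045593440

3045593440


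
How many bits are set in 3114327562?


0b10111001101000001101111000001010 has 15 set bits

15


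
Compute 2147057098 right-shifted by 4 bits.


0b1111111111110010111110111001010 >> 4 = 0b111111111111001011111011100 = 134191068

134191068


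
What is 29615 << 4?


0b111001110101111 << 4 = 0b1110011101011110000 = 473840

473840


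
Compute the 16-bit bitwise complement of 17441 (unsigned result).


~0b100010000100001 = 0b1011101111011110 = 48094 (16-bit unsigned)

48094


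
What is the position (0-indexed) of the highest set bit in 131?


0b10000011. Highest set bit at position 7

7


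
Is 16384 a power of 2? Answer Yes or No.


0b100000000000000. Only one bit set => Yes

Yes


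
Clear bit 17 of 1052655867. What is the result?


1052655867 & ~(1 << 17) = 1052524795

1052524795


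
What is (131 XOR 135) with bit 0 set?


Step 1: 131 ^ 135 = 4
Step 2: 4 | (1 << 0) = 4 | 1 = 5

5


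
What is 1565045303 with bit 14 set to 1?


1565045303 | (1 << 14) = 1565045303 | 16384 = 1565061687

1565061687


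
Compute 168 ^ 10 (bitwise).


0b10101000 ^ 0b1010 = 0b10100010 = 162

162


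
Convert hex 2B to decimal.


2B hex = 43 decimal

43


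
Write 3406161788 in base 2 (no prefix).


3406161788 = 11001011000001011110011101111100 in binary

11001011000001011110011101111100


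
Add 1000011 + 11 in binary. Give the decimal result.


1000011 + 11 = 1000110 = 70

70


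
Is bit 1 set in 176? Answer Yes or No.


0b10110000, bit 1 = 0. No

No


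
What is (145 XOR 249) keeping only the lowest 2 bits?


Step 1: 145 ^ 249 = 104
Step 2: 104 & 3 = 0

0


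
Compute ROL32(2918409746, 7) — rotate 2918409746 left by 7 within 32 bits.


Rotate 0b10101101111100110110011000010010 left by 7 (32-bit) = 0b11111001101100110000100101010110 = 4189260118

4189260118


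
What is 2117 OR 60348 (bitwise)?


0b100001000101 | 0b1110101110111100 = 0b1110101111111101 = 60413

60413


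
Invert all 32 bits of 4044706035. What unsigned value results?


4044706035 ^ 4294967295 = 250261260

250261260


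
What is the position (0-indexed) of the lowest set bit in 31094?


0b111100101110110. Lowest set bit at position 1

1


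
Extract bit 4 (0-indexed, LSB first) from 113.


0b1110001, position 4 = 1

1


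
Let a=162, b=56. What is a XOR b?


162 ^ 56 = 154

154


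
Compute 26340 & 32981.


0b110011011100100 & 0b1000000011010101 = 0b11000100 = 196

196


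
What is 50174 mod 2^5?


50174 & 31 = 30

30


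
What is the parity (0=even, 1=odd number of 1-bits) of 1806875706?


0b1101011101100101011110000111010 has 18 ones => parity 0

0


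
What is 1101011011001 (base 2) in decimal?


1101011011001 in decimal = 6873

6873


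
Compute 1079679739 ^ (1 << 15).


1079679739 ^ (1 << 15) = 1079679739 ^ 32768 = 1079646971

1079646971


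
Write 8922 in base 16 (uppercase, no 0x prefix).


8922 = 22DA hex

22DA


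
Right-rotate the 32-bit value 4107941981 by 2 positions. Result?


Rotate 0b11110100110110100011100001011101 right by 2 (32-bit) = 0b1111101001101101000111000010111 = 2100727319

2100727319


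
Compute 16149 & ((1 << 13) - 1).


16149 & 8191 = 7957

7957


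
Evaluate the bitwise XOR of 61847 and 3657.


0b1111000110010111 ^ 0b111001001001 = 0b1111111111011110 = 65502

65502


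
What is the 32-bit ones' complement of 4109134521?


4109134521 ^ 4294967295 = 185832774

185832774


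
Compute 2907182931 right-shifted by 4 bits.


0b10101101010010000001011101010011 >> 4 = 0b1010110101001000000101110101 = 181698933

181698933


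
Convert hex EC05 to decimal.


EC05 hex = 60421 decimal

60421


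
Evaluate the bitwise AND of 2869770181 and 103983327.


0b10101011000011010011011111000101 & 0b110001100101010100011011111 = 0b10000000000010000011000101 = 33562821

33562821


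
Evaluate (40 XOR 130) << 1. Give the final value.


Step 1: 40 ^ 130 = 170
Step 2: 170 << 1 = 340

340


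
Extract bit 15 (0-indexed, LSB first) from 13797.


0b11010111100101, position 15 = 0

0


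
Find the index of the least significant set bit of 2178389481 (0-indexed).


0b10000001110101111001010111101001. Lowest set bit at position 0

0


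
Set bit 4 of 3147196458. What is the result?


3147196458 | (1 << 4) = 3147196458 | 16 = 3147196474

3147196474


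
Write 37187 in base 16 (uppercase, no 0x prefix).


37187 = 9143 hex

9143


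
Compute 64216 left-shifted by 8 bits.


0b1111101011011000 << 8 = 0b111110101101100000000000 = 16439296

16439296


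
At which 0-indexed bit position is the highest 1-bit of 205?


0b11001101. Highest set bit at position 7

7


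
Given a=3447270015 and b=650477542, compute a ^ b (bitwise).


3447270015 ^ 650477542 = 3954988441

3954988441


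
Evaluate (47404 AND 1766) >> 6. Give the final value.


Step 1: 47404 & 1766 = 36
Step 2: 36 >> 6 = 0

0


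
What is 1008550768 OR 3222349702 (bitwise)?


0b111100000111010100001101110000 | 0b11000000000100010010011110000110 = 0b11111100000111010110011111110110 = 4229785590

4229785590


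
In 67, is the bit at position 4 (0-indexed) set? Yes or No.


0b1000011, bit 4 = 0. No

No


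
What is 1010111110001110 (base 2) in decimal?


1010111110001110 in decimal = 44942

44942


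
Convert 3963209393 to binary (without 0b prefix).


3963209393 = 11101100001110011100011010110001 in binary

11101100001110011100011010110001


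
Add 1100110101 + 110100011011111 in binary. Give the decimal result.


1100110101 + 110100011011111 = 110110000010100 = 27668

27668


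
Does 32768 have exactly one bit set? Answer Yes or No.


0b1000000000000000. Only one bit set => Yes

Yes


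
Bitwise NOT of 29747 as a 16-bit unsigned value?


~0b111010000110011 = 0b1000101111001100 = 35788 (16-bit unsigned)

35788


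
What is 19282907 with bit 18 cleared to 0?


19282907 & ~(1 << 18) = 19020763

19020763


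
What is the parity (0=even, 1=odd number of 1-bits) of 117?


0b1110101 has 5 ones => parity 1

1


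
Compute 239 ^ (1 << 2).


239 ^ (1 << 2) = 239 ^ 4 = 235

235


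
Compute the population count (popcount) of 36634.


0b1000111100011010 has 8 set bits

8


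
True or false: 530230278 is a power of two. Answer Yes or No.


0b11111100110101010110000000110. Multiple bits set => No

No


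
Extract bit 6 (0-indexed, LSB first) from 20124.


0b100111010011100, position 6 = 0

0


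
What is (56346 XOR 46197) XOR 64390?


Step 1: 56346 ^ 46197 = 26735
Step 2: 26735 ^ 64390 = 37865

37865


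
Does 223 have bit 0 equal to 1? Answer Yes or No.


0b11011111, bit 0 = 1. Yes

Yes


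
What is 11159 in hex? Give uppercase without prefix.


11159 = 2B97 hex

2B97


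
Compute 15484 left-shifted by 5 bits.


0b11110001111100 << 5 = 0b1111000111110000000 = 495488

495488


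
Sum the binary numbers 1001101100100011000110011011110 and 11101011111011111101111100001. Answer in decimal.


1001101100100011000110011011110 + 11101011111011111101111100001 = 1101011000011111000100010111111 = 1796180159

1796180159


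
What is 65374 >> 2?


0b1111111101011110 >> 2 = 0b11111111010111 = 16343

16343


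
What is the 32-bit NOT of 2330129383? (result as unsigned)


~0b10001010111000101111001111100111 = 0b1110101000111010000110000011000 = 1964837912 (32-bit unsigned)

1964837912


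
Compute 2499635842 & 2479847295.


0b10010100111111010110101010000010 & 0b10010011110011110111011101111111 = 0b10010000110011010110001000000010 = 2429379074

2429379074


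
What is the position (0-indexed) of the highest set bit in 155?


0b10011011. Highest set bit at position 7

7


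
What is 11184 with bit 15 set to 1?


11184 | (1 << 15) = 11184 | 32768 = 43952

43952


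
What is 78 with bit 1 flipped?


78 ^ (1 << 1) = 78 ^ 2 = 76

76


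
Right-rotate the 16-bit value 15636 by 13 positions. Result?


Rotate 0b11110100010100 right by 13 (16-bit) = 0b1110100010100001 = 59553

59553


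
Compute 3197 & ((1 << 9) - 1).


3197 & 511 = 125

125


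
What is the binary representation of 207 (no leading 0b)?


207 = 11001111 in binary

11001111


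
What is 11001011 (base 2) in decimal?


11001011 in decimal = 203

203


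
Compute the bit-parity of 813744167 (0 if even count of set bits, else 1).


0b110000100000001100000000100111 has 9 ones => parity 1

1


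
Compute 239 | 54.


0b11101111 | 0b110110 = 0b11111111 = 255

255


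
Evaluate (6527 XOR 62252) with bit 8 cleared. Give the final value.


Step 1: 6527 ^ 62252 = 59987
Step 2: 59987 & ~(1 << 8) = 59987

59987


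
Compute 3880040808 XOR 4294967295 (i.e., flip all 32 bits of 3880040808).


3880040808 ^ 4294967295 = 414926487

414926487


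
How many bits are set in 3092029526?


0b10111000010011001010000001010110 has 13 set bits

13


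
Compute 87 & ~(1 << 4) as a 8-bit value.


87 & ~(1 << 4) = 71

71


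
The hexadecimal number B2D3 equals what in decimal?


B2D3 hex = 45779 decimal

45779


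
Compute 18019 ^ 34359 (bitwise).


0b100011001100011 ^ 0b1000011000110111 = 0b1100000001010100 = 49236

49236


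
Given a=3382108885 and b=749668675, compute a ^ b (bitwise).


3382108885 ^ 749668675 = 3845778326

3845778326


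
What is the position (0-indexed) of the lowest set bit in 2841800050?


0b10101001011000100110110101110010. Lowest set bit at position 1

1


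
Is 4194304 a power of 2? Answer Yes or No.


0b10000000000000000000000. Only one bit set => Yes

Yes


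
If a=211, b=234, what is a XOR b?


211 ^ 234 = 57

57


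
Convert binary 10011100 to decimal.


10011100 in decimal = 156

156


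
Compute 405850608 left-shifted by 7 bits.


0b11000001100001100100111110000 << 7 = 0b110000011000011001001111100000000000 = 51948877824

51948877824


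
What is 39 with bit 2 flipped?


39 ^ (1 << 2) = 39 ^ 4 = 35

35


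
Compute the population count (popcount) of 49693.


0b1100001000011101 has 7 set bits

7


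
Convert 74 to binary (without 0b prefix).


74 = 1001010 in binary

1001010


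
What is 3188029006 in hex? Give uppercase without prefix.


3188029006 = BE05764E hex

BE05764E


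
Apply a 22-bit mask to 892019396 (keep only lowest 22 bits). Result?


892019396 & 4194303 = 2826948

2826948


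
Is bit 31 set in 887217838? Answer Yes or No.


0b110100111000011101111010101110, bit 31 = 0. No

No


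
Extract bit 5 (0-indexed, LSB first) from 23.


0b10111, position 5 = 0

0


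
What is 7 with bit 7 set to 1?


7 | (1 << 7) = 7 | 128 = 135

135


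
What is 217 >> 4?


0b11011001 >> 4 = 0b1101 = 13

13


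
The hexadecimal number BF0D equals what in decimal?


BF0D hex = 48909 decimal

48909


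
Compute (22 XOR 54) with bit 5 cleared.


Step 1: 22 ^ 54 = 32
Step 2: 32 & ~(1 << 5) = 0

0


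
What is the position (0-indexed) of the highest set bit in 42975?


0b1010011111011111. Highest set bit at position 15

15


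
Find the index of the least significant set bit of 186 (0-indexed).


0b10111010. Lowest set bit at position 1

1


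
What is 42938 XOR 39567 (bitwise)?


0b1010011110111010 ^ 0b1001101010001111 = 0b11110100110101 = 15669

15669


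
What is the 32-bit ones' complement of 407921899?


407921899 ^ 4294967295 = 3887045396

3887045396


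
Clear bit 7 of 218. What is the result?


218 & ~(1 << 7) = 90

90


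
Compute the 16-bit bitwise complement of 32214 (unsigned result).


~0b111110111010110 = 0b1000001000101001 = 33321 (16-bit unsigned)

33321


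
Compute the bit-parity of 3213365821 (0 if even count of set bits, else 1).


0b10111111100010000001001000111101 has 16 ones => parity 0

0


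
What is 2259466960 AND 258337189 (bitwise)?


0b10000110101011001011101011010000 & 0b1111011001011110100110100101 = 0b110001001001010100010000000 = 103065728

103065728


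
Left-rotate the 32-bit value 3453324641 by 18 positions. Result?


Rotate 0b11001101110101011000110101100001 left by 18 (32-bit) = 0b110101100001110011011101010110 = 898053974

898053974


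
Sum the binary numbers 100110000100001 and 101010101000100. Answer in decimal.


100110000100001 + 101010101000100 = 1010000101100101 = 41317

41317


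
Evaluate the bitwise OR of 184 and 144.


0b10111000 | 0b10010000 = 0b10111000 = 184

184


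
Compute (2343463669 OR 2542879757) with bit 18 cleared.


Step 1: 2343463669 | 2542879757 = 2680123133
Step 2: 2680123133 & ~(1 << 18) = 2679860989

2679860989


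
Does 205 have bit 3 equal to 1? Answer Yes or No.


0b11001101, bit 3 = 1. Yes

Yes


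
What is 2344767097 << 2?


0b10001011110000100100111001111001 << 2 = 0b1000101111000010010011100111100100 = 9379068388

9379068388


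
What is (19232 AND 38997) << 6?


Step 1: 19232 & 38997 = 2048
Step 2: 2048 << 6 = 131072

131072


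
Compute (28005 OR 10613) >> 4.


Step 1: 28005 | 10613 = 28021
Step 2: 28021 >> 4 = 1751

1751


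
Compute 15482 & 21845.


0b11110001111010 & 0b101010101010101 = 0b1010001010000 = 5200

5200


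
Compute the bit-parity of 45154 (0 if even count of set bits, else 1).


0b1011000001100010 has 6 ones => parity 0

0


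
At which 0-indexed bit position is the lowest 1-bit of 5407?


0b1010100011111. Lowest set bit at position 0

0


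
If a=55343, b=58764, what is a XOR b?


55343 ^ 58764 = 15779

15779


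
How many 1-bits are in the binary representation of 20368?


0b100111110010000 has 7 set bits

7


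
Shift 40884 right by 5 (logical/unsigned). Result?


0b1001111110110100 >> 5 = 0b10011111101 = 1277

1277


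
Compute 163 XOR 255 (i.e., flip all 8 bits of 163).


163 ^ 255 = 92

92


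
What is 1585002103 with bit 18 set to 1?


1585002103 | (1 << 18) = 1585002103 | 262144 = 1585264247

1585264247


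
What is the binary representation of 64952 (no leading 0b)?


64952 = 1111110110111000 in binary

1111110110111000


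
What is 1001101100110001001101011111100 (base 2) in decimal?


1001101100110001001101011111100 in decimal = 1301846780

1301846780


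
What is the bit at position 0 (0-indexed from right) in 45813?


0b1011001011110101, position 0 = 1

1


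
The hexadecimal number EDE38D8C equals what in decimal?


EDE38D8C hex = 3991113100 decimal

3991113100


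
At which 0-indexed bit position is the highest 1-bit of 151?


0b10010111. Highest set bit at position 7

7


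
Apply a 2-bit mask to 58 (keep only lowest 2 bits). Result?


58 & 3 = 2

2


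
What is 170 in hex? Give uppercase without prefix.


170 = AA hex

AA


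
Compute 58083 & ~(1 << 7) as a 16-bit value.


58083 & ~(1 << 7) = 57955

57955


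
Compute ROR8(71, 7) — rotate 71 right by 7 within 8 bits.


Rotate 0b1000111 right by 7 (8-bit) = 0b10001110 = 142

142


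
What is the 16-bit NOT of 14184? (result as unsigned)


~0b11011101101000 = 0b1100100010010111 = 51351 (16-bit unsigned)

51351


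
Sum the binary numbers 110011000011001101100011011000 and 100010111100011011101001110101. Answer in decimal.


110011000011001101100011011000 + 100010111100011011101001110101 = 1010101111111101001001101001101 = 1442747213

1442747213


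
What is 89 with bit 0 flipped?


89 ^ (1 << 0) = 89 ^ 1 = 88

88


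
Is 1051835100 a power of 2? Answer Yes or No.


0b111110101100011011101011011100. Multiple bits set => No

No


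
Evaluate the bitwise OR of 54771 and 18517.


0b1101010111110011 | 0b100100001010101 = 0b1101110111110111 = 56823

56823


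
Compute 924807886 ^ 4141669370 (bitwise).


0b110111000111110111001011001110 ^ 0b11110110110111001101101111111010 = 0b11000001110000111010100100110100 = 3250825524

3250825524


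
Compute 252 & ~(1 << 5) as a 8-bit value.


252 & ~(1 << 5) = 220

220


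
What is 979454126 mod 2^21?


979454126 & 2097151 = 84142

84142


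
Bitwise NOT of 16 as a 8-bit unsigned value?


~0b10000 = 0b11101111 = 239 (8-bit unsigned)

239


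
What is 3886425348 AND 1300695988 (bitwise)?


0b11100111101001100010010100000100 & 0b1001101100001110000101110110100 = 0b1000101100001100000000100000100 = 1166409988

1166409988


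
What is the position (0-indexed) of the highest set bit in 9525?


0b10010100110101. Highest set bit at position 13

13


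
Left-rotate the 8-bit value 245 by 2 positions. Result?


Rotate 0b11110101 left by 2 (8-bit) = 0b11010111 = 215

215


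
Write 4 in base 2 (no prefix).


4 = 100 in binary

100


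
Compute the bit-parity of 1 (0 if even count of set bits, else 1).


0b1 has 1 ones => parity 1

1


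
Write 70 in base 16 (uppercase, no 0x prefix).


70 = 46 hex

46


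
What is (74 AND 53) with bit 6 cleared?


Step 1: 74 & 53 = 0
Step 2: 0 & ~(1 << 6) = 0

0


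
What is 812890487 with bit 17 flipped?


812890487 ^ (1 << 17) = 812890487 ^ 131072 = 812759415

812759415


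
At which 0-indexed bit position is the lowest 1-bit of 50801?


0b1100011001110001. Lowest set bit at position 0

0


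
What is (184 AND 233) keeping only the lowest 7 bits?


Step 1: 184 & 233 = 168
Step 2: 168 & 127 = 40

40


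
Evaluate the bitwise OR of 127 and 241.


0b1111111 | 0b11110001 = 0b11111111 = 255

255


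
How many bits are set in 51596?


0b1100100110001100 has 7 set bits

7


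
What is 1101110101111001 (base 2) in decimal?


1101110101111001 in decimal = 56697

56697


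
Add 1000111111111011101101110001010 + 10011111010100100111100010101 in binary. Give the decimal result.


1000111111111011101101110001010 + 10011111010100100111100010101 = 1011011111010000010101010011111 = 1541941919

1541941919


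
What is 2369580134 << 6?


0b10001101001111001110110001100110 << 6 = 0b10001101001111001110110001100110000000 = 151653128576

151653128576


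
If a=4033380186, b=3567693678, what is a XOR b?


4033380186 ^ 3567693678 = 617533492

617533492


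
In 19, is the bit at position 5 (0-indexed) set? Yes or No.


0b10011, bit 5 = 0. No

No


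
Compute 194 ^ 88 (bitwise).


0b11000010 ^ 0b1011000 = 0b10011010 = 154

154


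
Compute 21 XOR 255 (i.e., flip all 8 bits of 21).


21 ^ 255 = 234

234


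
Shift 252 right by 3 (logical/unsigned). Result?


0b11111100 >> 3 = 0b11111 = 31

31


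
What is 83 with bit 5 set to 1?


83 | (1 << 5) = 83 | 32 = 115

115


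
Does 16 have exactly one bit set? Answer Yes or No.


0b10000. Only one bit set => Yes

Yes


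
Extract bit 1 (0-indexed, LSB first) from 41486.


0b1010001000001110, position 1 = 1

1


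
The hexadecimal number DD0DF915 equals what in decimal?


DD0DF915 hex = 3708680469 decimal

3708680469


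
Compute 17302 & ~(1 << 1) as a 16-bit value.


17302 & ~(1 << 1) = 17300

17300


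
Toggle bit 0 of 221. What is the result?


221 ^ (1 << 0) = 221 ^ 1 = 220

220


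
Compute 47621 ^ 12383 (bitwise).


0b1011101000000101 ^ 0b11000001011111 = 0b1000101001011010 = 35418

35418


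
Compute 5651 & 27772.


0b1011000010011 & 0b110110001111100 = 0b10000010000 = 1040

1040


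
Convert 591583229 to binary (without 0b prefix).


591583229 = 100011010000101101011111111101 in binary

100011010000101101011111111101


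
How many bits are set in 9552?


0b10010101010000 has 5 set bits

5


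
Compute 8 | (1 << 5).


8 | (1 << 5) = 8 | 32 = 40

40


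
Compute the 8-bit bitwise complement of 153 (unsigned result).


~0b10011001 = 0b1100110 = 102 (8-bit unsigned)

102


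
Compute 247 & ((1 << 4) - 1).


247 & 15 = 7

7


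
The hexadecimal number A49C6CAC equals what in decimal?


A49C6CAC hex = 2761714860 decimal

2761714860


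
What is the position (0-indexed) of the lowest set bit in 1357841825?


0b1010000111011110000010110100001. Lowest set bit at position 0

0


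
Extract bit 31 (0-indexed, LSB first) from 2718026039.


0b10100010000000011100100100110111, position 31 = 1

1


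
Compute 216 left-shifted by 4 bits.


0b11011000 << 4 = 0b110110000000 = 3456

3456


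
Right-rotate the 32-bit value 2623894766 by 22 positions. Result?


Rotate 0b10011100011001010111010011101110 right by 22 (32-bit) = 0b10010101110100111011101001110001 = 2513681009

2513681009


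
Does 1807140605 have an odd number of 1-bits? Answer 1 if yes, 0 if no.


0b1101011101101101100011011111101 has 21 ones => parity 1

1


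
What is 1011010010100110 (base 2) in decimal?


1011010010100110 in decimal = 46246

46246


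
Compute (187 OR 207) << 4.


Step 1: 187 | 207 = 255
Step 2: 255 << 4 = 4080

4080


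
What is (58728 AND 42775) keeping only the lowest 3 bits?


Step 1: 58728 & 42775 = 42240
Step 2: 42240 & 7 = 0

0


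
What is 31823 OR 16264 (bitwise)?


0b111110001001111 | 0b11111110001000 = 0b111111111001111 = 32719

32719


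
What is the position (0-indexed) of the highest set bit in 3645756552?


0b11011001010011011101010010001000. Highest set bit at position 31

31


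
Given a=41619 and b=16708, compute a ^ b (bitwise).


41619 ^ 16708 = 58327

58327


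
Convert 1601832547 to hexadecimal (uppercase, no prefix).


1601832547 = 5F7A0663 hex

5F7A0663


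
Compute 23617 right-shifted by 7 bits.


0b101110001000001 >> 7 = 0b10111000 = 184

184


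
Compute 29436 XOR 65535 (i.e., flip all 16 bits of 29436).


29436 ^ 65535 = 36099

36099


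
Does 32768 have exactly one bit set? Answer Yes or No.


0b1000000000000000. Only one bit set => Yes

Yes


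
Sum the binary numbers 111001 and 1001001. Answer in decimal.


111001 + 1001001 = 10000010 = 130

130


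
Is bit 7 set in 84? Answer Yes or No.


0b1010100, bit 7 = 0. No

No


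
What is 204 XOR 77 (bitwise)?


0b11001100 ^ 0b1001101 = 0b10000001 = 129

129


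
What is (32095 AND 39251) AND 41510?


Step 1: 32095 & 39251 = 6483
Step 2: 6483 & 41510 = 2

2


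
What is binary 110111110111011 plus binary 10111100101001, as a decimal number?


110111110111011 + 10111100101001 = 1001111011100100 = 40676

40676


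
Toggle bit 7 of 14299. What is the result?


14299 ^ (1 << 7) = 14299 ^ 128 = 14171

14171


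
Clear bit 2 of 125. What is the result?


125 & ~(1 << 2) = 121

121


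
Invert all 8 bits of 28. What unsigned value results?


28 ^ 255 = 227

227


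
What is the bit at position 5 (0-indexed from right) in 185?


0b10111001, position 5 = 1

1


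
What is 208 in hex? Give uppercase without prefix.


208 = D0 hex

D0


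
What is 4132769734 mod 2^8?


4132769734 & 255 = 198

198


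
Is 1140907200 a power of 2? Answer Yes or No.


0b1000100000000001101110011000000. Multiple bits set => No

No


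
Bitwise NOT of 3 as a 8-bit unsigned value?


~0b11 = 0b11111100 = 252 (8-bit unsigned)

252


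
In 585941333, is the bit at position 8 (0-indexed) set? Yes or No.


0b100010111011001100000101010101, bit 8 = 1. Yes

Yes


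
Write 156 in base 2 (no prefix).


156 = 10011100 in binary

10011100


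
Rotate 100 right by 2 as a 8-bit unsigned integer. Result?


Rotate 0b1100100 right by 2 (8-bit) = 0b11001 = 25

25


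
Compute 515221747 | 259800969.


0b11110101101011010100011110011 | 0b1111011111000011111110001001 = 0b11111111111011011111111111011 = 536723451

536723451


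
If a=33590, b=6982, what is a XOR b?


33590 ^ 6982 = 39024

39024


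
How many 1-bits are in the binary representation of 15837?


0b11110111011101 has 11 set bits

11


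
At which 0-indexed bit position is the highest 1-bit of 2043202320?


0b1111001110010001100101100010000. Highest set bit at position 30

30


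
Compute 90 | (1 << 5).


90 | (1 << 5) = 90 | 32 = 122

122


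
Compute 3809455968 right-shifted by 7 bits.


0b11100011000011111010111101100000 >> 7 = 0b1110001100001111101011110 = 29761374

29761374


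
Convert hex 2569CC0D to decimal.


2569CC0D hex = 627690509 decimal

627690509


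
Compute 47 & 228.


0b101111 & 0b11100100 = 0b100100 = 36

36


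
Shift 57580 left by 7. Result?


0b1110000011101100 << 7 = 0b11100000111011000000000 = 7370240

7370240


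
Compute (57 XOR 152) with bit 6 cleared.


Step 1: 57 ^ 152 = 161
Step 2: 161 & ~(1 << 6) = 161

161


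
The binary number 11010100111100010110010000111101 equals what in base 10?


11010100111100010110010000111101 in decimal = 3572589629

3572589629


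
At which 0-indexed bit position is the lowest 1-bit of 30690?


0b111011111100010. Lowest set bit at position 1

1


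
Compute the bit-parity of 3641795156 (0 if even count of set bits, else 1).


0b11011001000100010110001001010100 has 13 ones => parity 1

1


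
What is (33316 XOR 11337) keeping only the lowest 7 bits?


Step 1: 33316 ^ 11337 = 44653
Step 2: 44653 & 127 = 109

109


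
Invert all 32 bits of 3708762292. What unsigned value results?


3708762292 ^ 4294967295 = 586205003

586205003


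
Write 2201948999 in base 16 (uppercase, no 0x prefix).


2201948999 = 833F1347 hex

833F1347


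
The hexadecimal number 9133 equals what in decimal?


9133 hex = 37171 decimal

37171


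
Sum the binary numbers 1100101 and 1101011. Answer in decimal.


1100101 + 1101011 = 11010000 = 208

208


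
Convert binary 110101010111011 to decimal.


110101010111011 in decimal = 27323

27323


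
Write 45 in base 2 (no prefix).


45 = 101101 in binary

101101


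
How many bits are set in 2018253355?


0b1111000010011000001101000101011 has 14 set bits

14


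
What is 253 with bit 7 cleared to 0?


253 & ~(1 << 7) = 125

125


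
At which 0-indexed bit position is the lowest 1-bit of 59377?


0b1110011111110001. Lowest set bit at position 0

0


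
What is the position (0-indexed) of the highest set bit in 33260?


0b1000000111101100. Highest set bit at position 15

15


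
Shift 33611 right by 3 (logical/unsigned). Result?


0b1000001101001011 >> 3 = 0b1000001101001 = 4201

4201


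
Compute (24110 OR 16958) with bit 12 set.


Step 1: 24110 | 16958 = 24126
Step 2: 24126 | (1 << 12) = 24126 | 4096 = 24126

24126


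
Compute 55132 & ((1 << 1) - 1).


55132 & 1 = 0

0


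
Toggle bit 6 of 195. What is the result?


195 ^ (1 << 6) = 195 ^ 64 = 131

131


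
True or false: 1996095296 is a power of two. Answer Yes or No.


0b1110110111110011111111101000000. Multiple bits set => No

No


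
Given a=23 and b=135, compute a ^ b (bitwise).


23 ^ 135 = 144

144


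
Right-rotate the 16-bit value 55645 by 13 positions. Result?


Rotate 0b1101100101011101 right by 13 (16-bit) = 0b1100101011101110 = 51950

51950


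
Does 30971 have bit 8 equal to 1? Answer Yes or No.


0b111100011111011, bit 8 = 0. No

No


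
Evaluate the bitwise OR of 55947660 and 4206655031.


0b11010101011011000110001100 | 0b11111010101111000111011000110111 = 0b11111011111111011111011110111111 = 4227725247

4227725247


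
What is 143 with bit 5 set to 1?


143 | (1 << 5) = 143 | 32 = 175

175


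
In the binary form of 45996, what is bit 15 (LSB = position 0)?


0b1011001110101100, position 15 = 1

1


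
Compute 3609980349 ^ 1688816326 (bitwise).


0b11010111001010111110110110111101 ^ 0b1100100101010010100101011000110 = 0b10110011100000101010011101111011 = 3011684219

3011684219


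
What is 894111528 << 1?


0b110101010010110000111100101000 << 1 = 0b1101010100101100001111001010000 = 1788223056

1788223056


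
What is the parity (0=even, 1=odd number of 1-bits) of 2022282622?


0b1111000100010011001010101111110 has 17 ones => parity 1

1


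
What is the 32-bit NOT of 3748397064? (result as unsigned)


~0b11011111011011000000000000001000 = 0b100000100100111111111111110111 = 546570231 (32-bit unsigned)

546570231


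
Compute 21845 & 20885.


0b101010101010101 & 0b101000110010101 = 0b101000100010101 = 20757

20757


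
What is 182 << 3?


0b10110110 << 3 = 0b10110110000 = 1456

1456


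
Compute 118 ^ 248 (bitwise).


0b1110110 ^ 0b11111000 = 0b10001110 = 142

142


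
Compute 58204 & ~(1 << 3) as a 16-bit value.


58204 & ~(1 << 3) = 58196

58196


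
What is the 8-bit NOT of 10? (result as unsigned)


~0b1010 = 0b11110101 = 245 (8-bit unsigned)

245


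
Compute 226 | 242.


0b11100010 | 0b11110010 = 0b11110010 = 242

242


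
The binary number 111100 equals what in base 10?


111100 in decimal = 60

60


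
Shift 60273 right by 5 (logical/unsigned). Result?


0b1110101101110001 >> 5 = 0b11101011011 = 1883

1883


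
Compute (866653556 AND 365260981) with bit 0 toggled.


Step 1: 866653556 & 365260981 = 293605428
Step 2: 293605428 ^ (1 << 0) = 293605428 ^ 1 = 293605429

293605429


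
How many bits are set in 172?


0b10101100 has 4 set bits

4


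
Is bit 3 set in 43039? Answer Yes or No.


0b1010100000011111, bit 3 = 1. Yes

Yes


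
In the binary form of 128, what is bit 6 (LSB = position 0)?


0b10000000, position 6 = 0

0


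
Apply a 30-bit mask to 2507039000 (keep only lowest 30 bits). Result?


2507039000 & 1073741823 = 359555352

359555352


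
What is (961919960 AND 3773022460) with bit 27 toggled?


Step 1: 961919960 & 3773022460 = 541163736
Step 2: 541163736 ^ (1 << 27) = 541163736 ^ 134217728 = 675381464

675381464


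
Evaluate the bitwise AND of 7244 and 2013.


0b1110001001100 & 0b11111011101 = 0b10001001100 = 1100

1100


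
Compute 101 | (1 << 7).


101 | (1 << 7) = 101 | 128 = 229

229


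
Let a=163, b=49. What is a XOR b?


163 ^ 49 = 146

146


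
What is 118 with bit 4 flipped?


118 ^ (1 << 4) = 118 ^ 16 = 102

102


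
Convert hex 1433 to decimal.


1433 hex = 5171 decimal

5171


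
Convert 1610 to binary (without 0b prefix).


1610 = 11001001010 in binary

11001001010


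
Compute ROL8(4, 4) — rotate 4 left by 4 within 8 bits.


Rotate 0b100 left by 4 (8-bit) = 0b1000000 = 64

64


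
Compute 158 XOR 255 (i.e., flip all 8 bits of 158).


158 ^ 255 = 97

97


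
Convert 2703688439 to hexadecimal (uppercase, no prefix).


2703688439 = A12702F7 hex

A12702F7


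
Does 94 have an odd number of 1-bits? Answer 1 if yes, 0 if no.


0b1011110 has 5 ones => parity 1

1


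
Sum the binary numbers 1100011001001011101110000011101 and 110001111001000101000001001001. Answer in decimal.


1100011001001011101110000011101 + 110001111001000101000001001001 = 10010101000010100010110001100110 = 2500471910

2500471910


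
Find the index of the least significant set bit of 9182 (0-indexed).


0b10001111011110. Lowest set bit at position 1

1


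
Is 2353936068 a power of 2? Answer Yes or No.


0b10001100010011100011011011000100. Multiple bits set => No

No


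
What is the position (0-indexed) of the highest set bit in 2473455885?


0b10010011011011011111000100001101. Highest set bit at position 31

31


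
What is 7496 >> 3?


0b1110101001000 >> 3 = 0b1110101001 = 937

937


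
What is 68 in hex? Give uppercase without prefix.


68 = 44 hex

44


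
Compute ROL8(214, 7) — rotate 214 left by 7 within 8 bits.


Rotate 0b11010110 left by 7 (8-bit) = 0b1101011 = 107

107


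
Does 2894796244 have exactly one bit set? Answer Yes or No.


0b10101100100010110001010111010100. Multiple bits set => No

No


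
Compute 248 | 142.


0b11111000 | 0b10001110 = 0b11111110 = 254

254


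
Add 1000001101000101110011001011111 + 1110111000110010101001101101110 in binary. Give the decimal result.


1000001101000101110011001011111 + 1110111000110010101001101101110 = 10111000101111000011100111001101 = 3099343309

3099343309
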